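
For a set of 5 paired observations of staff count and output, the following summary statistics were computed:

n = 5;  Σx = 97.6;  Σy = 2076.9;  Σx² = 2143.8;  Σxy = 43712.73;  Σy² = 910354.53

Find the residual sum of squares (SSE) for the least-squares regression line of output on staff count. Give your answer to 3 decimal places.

Sxx = Σx² − (Σx)²/n = 2143.8 − 1905.152 = 238.648
Sxy = Σxy − (Σx)(Σy)/n = 43712.73 − 40541.088 = 3171.642
Syy = Σy² − (Σy)²/n = 910354.53 − 862702.722 = 47651.808
b = Sxy/Sxx = 3171.642/238.648 = 13.290042
SSE = Syy − b·Sxy = 47651.808 − 13.290042·3171.642 = 5500.551856

5500.552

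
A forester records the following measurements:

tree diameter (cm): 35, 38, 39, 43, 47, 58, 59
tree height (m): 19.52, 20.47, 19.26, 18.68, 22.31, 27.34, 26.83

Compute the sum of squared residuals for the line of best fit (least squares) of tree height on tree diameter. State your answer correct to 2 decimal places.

9.80

n = 7, Σx = 319, Σy = 154.41, Σxy = 7232.7, Σx² = 15093, Σy² = 3485.0019
Sxx = Σx² − (Σx)²/n = 15093 − 14537.285714 = 555.714286
Sxy = Σxy − (Σx)(Σy)/n = 7232.7 − 7036.684286 = 196.015714
Syy = Σy² − (Σy)²/n = 3485.0019 − 3406.064014 = 78.937886
b = Sxy/Sxx = 196.015714/555.714286 = 0.352728
SSE = Syy − b·Sxy = 78.937886 − 0.352728·196.015714 = 9.797752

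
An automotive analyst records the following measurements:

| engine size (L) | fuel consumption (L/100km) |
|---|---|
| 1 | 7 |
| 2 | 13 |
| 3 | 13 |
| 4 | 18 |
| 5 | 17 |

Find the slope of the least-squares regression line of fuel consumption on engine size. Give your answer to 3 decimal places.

2.500

n = 5, Σx = 15, Σy = 68, Σxy = 229, Σx² = 55
Sxx = Σx² − (Σx)²/n = 55 − 45 = 10
Sxy = Σxy − (Σx)(Σy)/n = 229 − 204 = 25
b = Sxy/Sxx = 25/10 = 2.5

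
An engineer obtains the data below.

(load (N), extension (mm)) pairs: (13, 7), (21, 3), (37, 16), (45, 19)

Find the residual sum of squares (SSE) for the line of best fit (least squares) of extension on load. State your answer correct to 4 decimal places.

n = 4, Σx = 116, Σy = 45, Σxy = 1601, Σx² = 4004, Σy² = 675
Sxx = Σx² − (Σx)²/n = 4004 − 3364 = 640
Sxy = Σxy − (Σx)(Σy)/n = 1601 − 1305 = 296
Syy = Σy² − (Σy)²/n = 675 − 506.25 = 168.75
b = Sxy/Sxx = 296/640 = 0.4625
SSE = Syy − b·Sxy = 168.75 − 0.4625·296 = 31.85

31.8500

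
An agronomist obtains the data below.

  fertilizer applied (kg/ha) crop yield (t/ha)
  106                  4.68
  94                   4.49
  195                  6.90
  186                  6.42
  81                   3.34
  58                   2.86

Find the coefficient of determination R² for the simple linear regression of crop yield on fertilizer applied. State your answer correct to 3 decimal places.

n = 6, Σx = 720, Σy = 28.69, Σxy = 3894.18, Σx² = 102618, Σy² = 150.2241
Sxx = Σx² − (Σx)²/n = 102618 − 86400 = 16218
Sxy = Σxy − (Σx)(Σy)/n = 3894.18 − 3442.8 = 451.38
Syy = Σy² − (Σy)²/n = 150.2241 − 137.186017 = 13.038083
R² = Sxy²/(Sxx·Syy) = (451.38)²/(16218·13.038083) = 0.963548

0.964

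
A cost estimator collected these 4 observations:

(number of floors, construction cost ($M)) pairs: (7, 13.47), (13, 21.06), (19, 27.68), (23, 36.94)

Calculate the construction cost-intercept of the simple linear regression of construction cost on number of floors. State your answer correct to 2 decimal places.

2.98

n = 4, Σx = 62, Σy = 99.15, Σxy = 1743.61, Σx² = 1108
Sxx = Σx² − (Σx)²/n = 1108 − 961 = 147
Sxy = Σxy − (Σx)(Σy)/n = 1743.61 − 1536.825 = 206.785
b = Sxy/Sxx = 206.785/147 = 1.406701
a = ȳ − b·x̄ = 24.7875 − 1.406701·15.5 = 2.983639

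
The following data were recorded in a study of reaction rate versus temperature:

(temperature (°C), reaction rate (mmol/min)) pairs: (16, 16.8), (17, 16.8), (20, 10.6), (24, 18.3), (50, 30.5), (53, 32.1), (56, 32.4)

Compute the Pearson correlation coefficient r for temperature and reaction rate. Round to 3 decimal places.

0.955

n = 7, Σx = 236, Σy = 157.5, Σxy = 6246.3, Σx² = 9966, Σy² = 4022.15
Sxx = Σx² − (Σx)²/n = 9966 − 7956.571429 = 2009.428571
Sxy = Σxy − (Σx)(Σy)/n = 6246.3 − 5310 = 936.3
Syy = Σy² − (Σy)²/n = 4022.15 − 3543.75 = 478.4
r = Sxy/√(Sxx·Syy) = 936.3/√(961310.628571) = 936.3/980.464496 = 0.954956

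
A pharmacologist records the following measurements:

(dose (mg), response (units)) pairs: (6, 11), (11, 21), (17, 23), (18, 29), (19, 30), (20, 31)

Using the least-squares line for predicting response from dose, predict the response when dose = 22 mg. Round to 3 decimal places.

33.265

n = 6, Σx = 91, Σy = 145, Σxy = 2400, Σx² = 1531
Sxx = Σx² − (Σx)²/n = 1531 − 1380.166667 = 150.833333
Sxy = Σxy − (Σx)(Σy)/n = 2400 − 2199.166667 = 200.833333
b = Sxy/Sxx = 200.833333/150.833333 = 1.331492
a = ȳ − b·x̄ = 24.166667 − 1.331492·15.166667 = 3.972376
ŷ(22) = a + b·22 = 3.972376 + 1.331492·22 = 33.265193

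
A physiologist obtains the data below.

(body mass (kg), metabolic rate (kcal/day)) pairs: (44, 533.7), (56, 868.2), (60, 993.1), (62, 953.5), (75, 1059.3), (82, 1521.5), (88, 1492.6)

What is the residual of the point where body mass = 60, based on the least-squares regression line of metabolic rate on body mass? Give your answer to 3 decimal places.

n = 7, Σx = 467, Σy = 7421.9, Σxy = 526364.3, Σx² = 32609
Sxx = Σx² − (Σx)²/n = 32609 − 31155.571429 = 1453.428571
Sxy = Σxy − (Σx)(Σy)/n = 526364.3 − 495146.757143 = 31217.542857
b = Sxy/Sxx = 31217.542857/1453.428571 = 21.478553
a = ȳ − b·x̄ = 1060.271429 − 21.478553·66.714286 = -372.654905
ŷ(60) = -372.654905 + 21.478553·60 = 916.058286
residual = y − ŷ = 993.1 − 916.058286 = 77.041714

77.042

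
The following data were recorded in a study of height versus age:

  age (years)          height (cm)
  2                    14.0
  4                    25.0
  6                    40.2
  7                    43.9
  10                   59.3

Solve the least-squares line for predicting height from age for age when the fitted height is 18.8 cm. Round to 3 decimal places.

2.725

n = 5, Σx = 29, Σy = 182.4, Σxy = 1269.5, Σx² = 205
Sxx = Σx² − (Σx)²/n = 205 − 168.2 = 36.8
Sxy = Σxy − (Σx)(Σy)/n = 1269.5 − 1057.92 = 211.58
b = Sxy/Sxx = 211.58/36.8 = 5.749457
a = ȳ − b·x̄ = 36.48 − 5.749457·5.8 = 3.133152
Set a + b·x = 18.8: x = (18.8 − 3.133152) / 5.749457 = 2.724927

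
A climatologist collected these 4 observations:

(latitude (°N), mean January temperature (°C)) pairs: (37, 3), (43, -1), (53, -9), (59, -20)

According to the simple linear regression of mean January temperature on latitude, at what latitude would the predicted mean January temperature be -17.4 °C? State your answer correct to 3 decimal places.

58.614

n = 4, Σx = 192, Σy = -27, Σxy = -1589, Σx² = 9508
Sxx = Σx² − (Σx)²/n = 9508 − 9216 = 292
Sxy = Σxy − (Σx)(Σy)/n = -1589 − (-1296) = -293
b = Sxy/Sxx = -293/292 = -1.003425
a = ȳ − b·x̄ = -6.75 − (-1.003425)·48 = 41.414384
Set a + b·x = -17.4: x = (-17.4 − 41.414384) / (-1.003425) = 58.613652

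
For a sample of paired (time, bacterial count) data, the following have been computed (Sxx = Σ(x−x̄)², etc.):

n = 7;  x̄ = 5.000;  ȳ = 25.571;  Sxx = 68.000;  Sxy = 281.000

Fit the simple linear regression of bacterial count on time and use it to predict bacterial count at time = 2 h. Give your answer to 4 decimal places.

b = Sxy/Sxx = 281/68 = 4.132353
a = ȳ − b·x̄ = 25.571 − 4.132353·5 = 4.909235
ŷ(2) = a + b·2 = 4.909235 + 4.132353·2 = 13.173941

13.1739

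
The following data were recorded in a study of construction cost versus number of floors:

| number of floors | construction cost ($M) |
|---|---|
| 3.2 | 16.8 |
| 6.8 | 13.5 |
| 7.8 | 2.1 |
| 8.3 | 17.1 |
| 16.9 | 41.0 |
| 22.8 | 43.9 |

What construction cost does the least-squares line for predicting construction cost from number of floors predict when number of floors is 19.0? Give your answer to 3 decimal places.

n = 6, Σx = 65.8, Σy = 134.4, Σxy = 1997.69, Σx² = 991.66
Sxx = Σx² − (Σx)²/n = 991.66 − 721.606667 = 270.053333
Sxy = Σxy − (Σx)(Σy)/n = 1997.69 − 1473.92 = 523.77
b = Sxy/Sxx = 523.77/270.053333 = 1.939506
a = ȳ − b·x̄ = 22.4 − 1.939506·10.966667 = 1.130087
ŷ(19.0) = a + b·19.0 = 1.130087 + 1.939506·19 = 37.980696

37.981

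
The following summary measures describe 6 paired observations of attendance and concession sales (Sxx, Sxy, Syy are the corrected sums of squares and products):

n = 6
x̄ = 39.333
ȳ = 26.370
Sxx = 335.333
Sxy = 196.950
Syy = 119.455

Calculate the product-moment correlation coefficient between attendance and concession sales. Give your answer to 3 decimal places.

0.984

r = Sxy/√(Sxx·Syy) = 196.95/√(40057.203515) = 196.95/200.142958 = 0.984047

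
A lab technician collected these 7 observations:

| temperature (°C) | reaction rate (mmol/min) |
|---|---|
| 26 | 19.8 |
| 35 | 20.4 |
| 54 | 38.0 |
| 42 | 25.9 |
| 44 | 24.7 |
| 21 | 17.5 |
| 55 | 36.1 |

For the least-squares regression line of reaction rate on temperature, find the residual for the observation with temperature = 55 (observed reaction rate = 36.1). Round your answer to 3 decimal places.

1.125

n = 7, Σx = 277, Σy = 182.4, Σxy = 7808.4, Σx² = 11983
Sxx = Σx² − (Σx)²/n = 11983 − 10961.285714 = 1021.714286
Sxy = Σxy − (Σx)(Σy)/n = 7808.4 − 7217.828571 = 590.571429
b = Sxy/Sxx = 590.571429/1021.714286 = 0.578020
a = ȳ − b·x̄ = 26.057143 − 0.578020·39.571429 = 3.184060
ŷ(55) = 3.184060 + 0.578020·55 = 34.975168
residual = y − ŷ = 36.1 − 34.975168 = 1.124832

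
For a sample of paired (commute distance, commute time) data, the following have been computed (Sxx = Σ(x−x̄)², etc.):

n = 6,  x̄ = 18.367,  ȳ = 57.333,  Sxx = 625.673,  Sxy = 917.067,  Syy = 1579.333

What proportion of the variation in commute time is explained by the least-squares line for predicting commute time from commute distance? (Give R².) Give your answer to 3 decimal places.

R² = Sxy²/(Sxx·Syy) = (917.067)²/(625.673·1579.333) = 0.851101

0.851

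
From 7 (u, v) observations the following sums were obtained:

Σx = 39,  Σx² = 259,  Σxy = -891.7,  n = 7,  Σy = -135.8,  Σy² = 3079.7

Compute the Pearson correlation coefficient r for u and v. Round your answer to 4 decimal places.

Sxx = Σx² − (Σx)²/n = 259 − 217.285714 = 41.714286
Sxy = Σxy − (Σx)(Σy)/n = -891.7 − (-756.6) = -135.1
Syy = Σy² − (Σy)²/n = 3079.7 − 2634.52 = 445.18
r = Sxy/√(Sxx·Syy) = -135.1/√(18570.365714) = -135.1/136.273129 = -0.991391

-0.9914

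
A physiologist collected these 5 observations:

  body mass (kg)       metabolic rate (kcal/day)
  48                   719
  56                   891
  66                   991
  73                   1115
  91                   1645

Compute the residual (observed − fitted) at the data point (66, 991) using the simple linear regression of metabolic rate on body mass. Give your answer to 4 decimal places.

n = 5, Σx = 334, Σy = 5361, Σxy = 380904, Σx² = 23406
Sxx = Σx² − (Σx)²/n = 23406 − 22311.2 = 1094.8
Sxy = Σxy − (Σx)(Σy)/n = 380904 − 358114.8 = 22789.2
b = Sxy/Sxx = 22789.2/1094.8 = 20.815857
a = ȳ − b·x̄ = 1072.2 − 20.815857·66.8 = -318.299233
ŷ(66) = -318.299233 + 20.815857·66 = 1055.547315
residual = y − ŷ = 991 − 1055.547315 = -64.547315

-64.5473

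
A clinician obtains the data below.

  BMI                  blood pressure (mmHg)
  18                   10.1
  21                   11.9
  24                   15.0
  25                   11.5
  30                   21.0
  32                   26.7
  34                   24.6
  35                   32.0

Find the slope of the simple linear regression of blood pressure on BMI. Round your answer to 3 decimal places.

1.222

n = 8, Σx = 219, Σy = 152.8, Σxy = 4520, Σx² = 6271
Sxx = Σx² − (Σx)²/n = 6271 − 5995.125 = 275.875
Sxy = Σxy − (Σx)(Σy)/n = 4520 − 4182.9 = 337.1
b = Sxy/Sxx = 337.1/275.875 = 1.221930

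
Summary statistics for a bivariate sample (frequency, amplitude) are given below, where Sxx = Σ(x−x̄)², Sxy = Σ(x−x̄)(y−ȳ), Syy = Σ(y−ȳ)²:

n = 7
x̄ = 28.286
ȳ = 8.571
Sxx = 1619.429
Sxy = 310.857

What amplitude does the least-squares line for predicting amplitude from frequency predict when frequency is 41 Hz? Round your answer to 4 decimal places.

b = Sxy/Sxx = 310.857/1619.429 = 0.191955
a = ȳ − b·x̄ = 8.571 − 0.191955·28.286 = 3.141369
ŷ(41) = a + b·41 = 3.141369 + 0.191955·41 = 11.011512

11.0115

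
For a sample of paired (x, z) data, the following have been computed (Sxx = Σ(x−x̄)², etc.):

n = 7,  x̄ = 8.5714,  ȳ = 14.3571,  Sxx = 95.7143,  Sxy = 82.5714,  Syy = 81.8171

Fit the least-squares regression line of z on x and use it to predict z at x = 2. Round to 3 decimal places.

8.688

b = Sxy/Sxx = 82.5714/95.7143 = 0.862686
a = ȳ − b·x̄ = 14.3571 − 0.862686·8.5714 = 6.962672
ŷ(2) = a + b·2 = 6.962672 + 0.862686·2 = 8.688044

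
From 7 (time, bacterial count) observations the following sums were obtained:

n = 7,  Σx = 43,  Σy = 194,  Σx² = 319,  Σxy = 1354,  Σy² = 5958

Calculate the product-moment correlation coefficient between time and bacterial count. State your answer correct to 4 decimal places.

Sxx = Σx² − (Σx)²/n = 319 − 264.142857 = 54.857143
Sxy = Σxy − (Σx)(Σy)/n = 1354 − 1191.714286 = 162.285714
Syy = Σy² − (Σy)²/n = 5958 − 5376.571429 = 581.428571
r = Sxy/√(Sxx·Syy) = 162.285714/√(31895.510204) = 162.285714/178.593142 = 0.908690

0.9087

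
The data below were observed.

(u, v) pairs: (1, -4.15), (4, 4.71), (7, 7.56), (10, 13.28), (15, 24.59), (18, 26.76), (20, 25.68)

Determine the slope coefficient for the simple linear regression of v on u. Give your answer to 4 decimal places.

n = 7, Σx = 75, Σy = 98.43, Σxy = 1564.54, Σx² = 1115
Sxx = Σx² − (Σx)²/n = 1115 − 803.571429 = 311.428571
Sxy = Σxy − (Σx)(Σy)/n = 1564.54 − 1054.607143 = 509.932857
b = Sxy/Sxx = 509.932857/311.428571 = 1.637399

1.6374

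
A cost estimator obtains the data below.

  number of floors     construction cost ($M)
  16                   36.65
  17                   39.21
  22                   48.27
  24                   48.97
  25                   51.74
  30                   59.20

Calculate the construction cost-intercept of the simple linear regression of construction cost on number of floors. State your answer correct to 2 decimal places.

n = 6, Σx = 134, Σy = 284.04, Σxy = 6559.69, Σx² = 3130
Sxx = Σx² − (Σx)²/n = 3130 − 2992.666667 = 137.333333
Sxy = Σxy − (Σx)(Σy)/n = 6559.69 − 6343.56 = 216.13
b = Sxy/Sxx = 216.13/137.333333 = 1.573762
a = ȳ − b·x̄ = 47.34 − 1.573762·22.333333 = 12.192646

12.19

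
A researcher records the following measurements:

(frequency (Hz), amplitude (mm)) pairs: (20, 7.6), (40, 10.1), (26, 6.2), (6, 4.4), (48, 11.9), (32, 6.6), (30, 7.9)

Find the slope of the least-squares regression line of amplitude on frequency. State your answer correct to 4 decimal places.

0.1661

n = 7, Σx = 202, Σy = 54.7, Σxy = 1763, Σx² = 6940
Sxx = Σx² − (Σx)²/n = 6940 − 5829.142857 = 1110.857143
Sxy = Σxy − (Σx)(Σy)/n = 1763 − 1578.485714 = 184.514286
b = Sxy/Sxx = 184.514286/1110.857143 = 0.166101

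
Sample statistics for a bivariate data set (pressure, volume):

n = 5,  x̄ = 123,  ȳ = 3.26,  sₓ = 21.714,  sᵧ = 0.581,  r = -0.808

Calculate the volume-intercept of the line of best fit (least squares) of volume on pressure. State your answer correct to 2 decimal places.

5.92

b = r · sᵧ/sₓ = -0.808 · 0.581/21.714 = -0.021620
a = ȳ − b·x̄ = 3.26 − (-0.021620)·123 = 5.919211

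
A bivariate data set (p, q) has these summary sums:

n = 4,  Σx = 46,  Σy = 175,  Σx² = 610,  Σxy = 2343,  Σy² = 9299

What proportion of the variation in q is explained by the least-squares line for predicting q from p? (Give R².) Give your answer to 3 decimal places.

Sxx = Σx² − (Σx)²/n = 610 − 529 = 81
Sxy = Σxy − (Σx)(Σy)/n = 2343 − 2012.5 = 330.5
Syy = Σy² − (Σy)²/n = 9299 − 7656.25 = 1642.75
R² = Sxy²/(Sxx·Syy) = (330.5)²/(81·1642.75) = 0.820893

0.821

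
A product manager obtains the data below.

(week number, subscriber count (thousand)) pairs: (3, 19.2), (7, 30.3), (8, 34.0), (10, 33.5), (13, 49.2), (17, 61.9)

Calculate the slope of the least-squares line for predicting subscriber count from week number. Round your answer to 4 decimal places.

n = 6, Σx = 58, Σy = 228.1, Σxy = 2568.6, Σx² = 680
Sxx = Σx² − (Σx)²/n = 680 − 560.666667 = 119.333333
Sxy = Σxy − (Σx)(Σy)/n = 2568.6 − 2204.966667 = 363.633333
b = Sxy/Sxx = 363.633333/119.333333 = 3.047207

3.0472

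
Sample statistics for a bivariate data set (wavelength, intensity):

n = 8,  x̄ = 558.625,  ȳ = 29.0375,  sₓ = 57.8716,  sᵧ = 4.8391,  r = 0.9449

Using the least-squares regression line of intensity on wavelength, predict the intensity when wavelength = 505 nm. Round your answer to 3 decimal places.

24.801

b = r · sᵧ/sₓ = 0.9449 · 4.8391/57.8716 = 0.079011
a = ȳ − b·x̄ = 29.0375 − 0.079011·558.625 = -15.099755
ŷ(505) = a + b·505 = -15.099755 + 0.079011·505 = 24.800561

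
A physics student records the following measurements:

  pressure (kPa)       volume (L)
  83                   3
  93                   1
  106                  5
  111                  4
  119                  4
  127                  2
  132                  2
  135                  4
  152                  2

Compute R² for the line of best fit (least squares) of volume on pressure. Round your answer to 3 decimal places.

0.008

n = 9, Σx = 1058, Σy = 27, Σxy = 3154, Σx² = 128138, Σy² = 95
Sxx = Σx² − (Σx)²/n = 128138 − 124373.777778 = 3764.222222
Sxy = Σxy − (Σx)(Σy)/n = 3154 − 3174 = -20
Syy = Σy² − (Σy)²/n = 95 − 81 = 14
R² = Sxy²/(Sxx·Syy) = (-20)²/(3764.222222·14) = 0.007590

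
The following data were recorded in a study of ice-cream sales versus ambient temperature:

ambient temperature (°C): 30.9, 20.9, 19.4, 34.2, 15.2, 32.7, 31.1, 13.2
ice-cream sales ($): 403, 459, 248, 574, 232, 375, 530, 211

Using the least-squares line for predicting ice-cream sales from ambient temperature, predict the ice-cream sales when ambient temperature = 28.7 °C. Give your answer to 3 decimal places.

n = 8, Σx = 197.6, Σy = 3032, Σxy = 81544.9, Σx² = 5379.4
Sxx = Σx² − (Σx)²/n = 5379.4 − 4880.72 = 498.68
Sxy = Σxy − (Σx)(Σy)/n = 81544.9 − 74890.4 = 6654.5
b = Sxy/Sxx = 6654.5/498.68 = 13.344229
a = ȳ − b·x̄ = 379 − 13.344229·24.7 = 49.397550
ŷ(28.7) = a + b·28.7 = 49.397550 + 13.344229·28.7 = 432.376915

432.377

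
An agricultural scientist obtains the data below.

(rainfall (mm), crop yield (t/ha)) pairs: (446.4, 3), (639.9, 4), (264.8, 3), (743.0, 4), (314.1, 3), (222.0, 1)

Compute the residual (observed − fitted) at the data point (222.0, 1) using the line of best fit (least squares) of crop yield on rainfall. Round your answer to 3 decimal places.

-1.101

n = 6, Σx = 2630.2, Σy = 18, Σxy = 8829.5, Σx² = 1378855.82
Sxx = Σx² − (Σx)²/n = 1378855.82 − 1152992.006667 = 225863.813333
Sxy = Σxy − (Σx)(Σy)/n = 8829.5 − 7890.6 = 938.9
b = Sxy/Sxx = 938.9/225863.813333 = 0.004157
a = ȳ − b·x̄ = 3 − 0.004157·438.366667 = 1.177741
ŷ(222.0) = 1.177741 + 0.004157·222 = 2.100579
residual = y − ŷ = 1 − 2.100579 = -1.100579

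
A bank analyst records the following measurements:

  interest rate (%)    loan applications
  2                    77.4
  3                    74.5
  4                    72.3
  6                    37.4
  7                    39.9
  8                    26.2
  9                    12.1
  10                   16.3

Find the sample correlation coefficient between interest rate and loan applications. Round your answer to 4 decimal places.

n = 8, Σx = 49, Σy = 356.1, Σxy = 1652.7, Σx² = 359, Σy² = 20857.61
Sxx = Σx² − (Σx)²/n = 359 − 300.125 = 58.875
Sxy = Σxy − (Σx)(Σy)/n = 1652.7 − 2181.1125 = -528.4125
Syy = Σy² − (Σy)²/n = 20857.61 − 15850.90125 = 5006.70875
r = Sxy/√(Sxx·Syy) = -528.4125/√(294769.977656) = -528.4125/542.927231 = -0.973266

-0.9733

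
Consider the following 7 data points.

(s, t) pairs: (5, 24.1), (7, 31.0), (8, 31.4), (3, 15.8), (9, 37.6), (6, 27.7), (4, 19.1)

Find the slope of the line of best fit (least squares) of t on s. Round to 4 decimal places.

3.4607

n = 7, Σx = 42, Σy = 186.7, Σxy = 1217.1, Σx² = 280
Sxx = Σx² − (Σx)²/n = 280 − 252 = 28
Sxy = Σxy − (Σx)(Σy)/n = 1217.1 − 1120.2 = 96.9
b = Sxy/Sxx = 96.9/28 = 3.460714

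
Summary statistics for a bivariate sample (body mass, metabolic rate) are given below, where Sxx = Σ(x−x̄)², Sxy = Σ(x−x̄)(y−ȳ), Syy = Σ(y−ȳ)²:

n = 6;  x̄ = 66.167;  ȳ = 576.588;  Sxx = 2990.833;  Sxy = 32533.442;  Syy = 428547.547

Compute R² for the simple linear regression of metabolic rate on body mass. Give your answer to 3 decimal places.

R² = Sxy²/(Sxx·Syy) = (32533.442)²/(2990.833·428547.547) = 0.825789

0.826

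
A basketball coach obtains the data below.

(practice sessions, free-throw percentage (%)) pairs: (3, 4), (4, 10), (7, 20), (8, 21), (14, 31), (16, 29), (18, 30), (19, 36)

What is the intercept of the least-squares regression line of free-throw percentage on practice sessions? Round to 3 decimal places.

n = 8, Σx = 89, Σy = 181, Σxy = 2482, Σx² = 1275
Sxx = Σx² − (Σx)²/n = 1275 − 990.125 = 284.875
Sxy = Σxy − (Σx)(Σy)/n = 2482 − 2013.625 = 468.375
b = Sxy/Sxx = 468.375/284.875 = 1.644142
a = ȳ − b·x̄ = 22.625 − 1.644142·11.125 = 4.333918

4.334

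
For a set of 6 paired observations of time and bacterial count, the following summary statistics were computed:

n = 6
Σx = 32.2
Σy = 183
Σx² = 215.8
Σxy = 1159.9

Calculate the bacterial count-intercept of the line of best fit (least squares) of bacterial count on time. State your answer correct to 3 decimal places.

8.306

Sxx = Σx² − (Σx)²/n = 215.8 − 172.806667 = 42.993333
Sxy = Σxy − (Σx)(Σy)/n = 1159.9 − 982.1 = 177.8
b = Sxy/Sxx = 177.8/42.993333 = 4.135525
a = ȳ − b·x̄ = 30.5 − 4.135525·5.366667 = 8.306016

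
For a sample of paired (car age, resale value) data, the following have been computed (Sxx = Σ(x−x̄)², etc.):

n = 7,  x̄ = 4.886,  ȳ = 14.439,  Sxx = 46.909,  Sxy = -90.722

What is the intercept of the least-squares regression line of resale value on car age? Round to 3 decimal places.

b = Sxy/Sxx = -90.722/46.909 = -1.934000
a = ȳ − b·x̄ = 14.439 − (-1.934000)·4.886 = 23.888523

23.889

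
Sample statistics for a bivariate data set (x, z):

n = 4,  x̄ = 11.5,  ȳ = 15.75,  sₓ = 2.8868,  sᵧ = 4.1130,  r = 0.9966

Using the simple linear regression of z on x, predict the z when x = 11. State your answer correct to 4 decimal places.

b = r · sᵧ/sₓ = 0.9966 · 4.113/2.8868 = 1.419917
a = ȳ − b·x̄ = 15.75 − 1.419917·11.5 = -0.579043
ŷ(11) = a + b·11 = -0.579043 + 1.419917·11 = 15.040042

15.0400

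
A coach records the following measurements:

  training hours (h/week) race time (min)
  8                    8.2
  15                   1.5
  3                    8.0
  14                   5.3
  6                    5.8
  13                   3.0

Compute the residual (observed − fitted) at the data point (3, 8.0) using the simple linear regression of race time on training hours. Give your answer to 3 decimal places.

n = 6, Σx = 59, Σy = 31.8, Σxy = 260.1, Σx² = 699
Sxx = Σx² − (Σx)²/n = 699 − 580.166667 = 118.833333
Sxy = Σxy − (Σx)(Σy)/n = 260.1 − 312.7 = -52.6
b = Sxy/Sxx = -52.6/118.833333 = -0.442637
a = ȳ − b·x̄ = 5.3 − (-0.442637)·9.833333 = 9.652595
ŷ(3) = 9.652595 + (-0.442637)·3 = 8.324684
residual = y − ŷ = 8.0 − 8.324684 = -0.324684

-0.325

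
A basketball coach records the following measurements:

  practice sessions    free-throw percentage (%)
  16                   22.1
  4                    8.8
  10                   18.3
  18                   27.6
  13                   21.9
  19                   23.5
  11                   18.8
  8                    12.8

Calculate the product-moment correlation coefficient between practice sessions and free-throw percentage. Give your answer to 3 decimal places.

n = 8, Σx = 99, Σy = 153.8, Σxy = 2109, Σx² = 1411, Σy² = 3211.64
Sxx = Σx² − (Σx)²/n = 1411 − 1225.125 = 185.875
Sxy = Σxy − (Σx)(Σy)/n = 2109 − 1903.275 = 205.725
Syy = Σy² − (Σy)²/n = 3211.64 − 2956.805 = 254.835
r = Sxy/√(Sxx·Syy) = 205.725/√(47367.455625) = 205.725/217.640657 = 0.945251

0.945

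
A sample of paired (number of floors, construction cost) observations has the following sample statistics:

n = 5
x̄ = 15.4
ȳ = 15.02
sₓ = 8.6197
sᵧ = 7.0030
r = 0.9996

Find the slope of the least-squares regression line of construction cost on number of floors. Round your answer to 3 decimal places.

0.812

b = r · sᵧ/sₓ = 0.9996 · 7.003/8.6197 = 0.812116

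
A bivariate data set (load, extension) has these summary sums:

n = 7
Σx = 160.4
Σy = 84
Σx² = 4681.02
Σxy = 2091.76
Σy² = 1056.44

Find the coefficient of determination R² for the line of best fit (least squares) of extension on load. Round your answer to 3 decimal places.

0.572

Sxx = Σx² − (Σx)²/n = 4681.02 − 3675.451429 = 1005.568571
Sxy = Σxy − (Σx)(Σy)/n = 2091.76 − 1924.8 = 166.96
Syy = Σy² − (Σy)²/n = 1056.44 − 1008 = 48.44
R² = Sxy²/(Sxx·Syy) = (166.96)²/(1005.568571·48.44) = 0.572281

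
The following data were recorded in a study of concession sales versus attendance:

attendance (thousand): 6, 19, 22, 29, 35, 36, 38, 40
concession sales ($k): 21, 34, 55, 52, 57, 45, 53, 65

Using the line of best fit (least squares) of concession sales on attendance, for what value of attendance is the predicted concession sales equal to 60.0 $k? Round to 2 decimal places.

40.17

n = 8, Σx = 225, Σy = 382, Σxy = 11719, Σx² = 7287
Sxx = Σx² − (Σx)²/n = 7287 − 6328.125 = 958.875
Sxy = Σxy − (Σx)(Σy)/n = 11719 − 10743.75 = 975.25
b = Sxy/Sxx = 975.25/958.875 = 1.017077
a = ȳ − b·x̄ = 47.75 − 1.017077·28.125 = 19.144701
Set a + b·x = 60.0: x = (60.0 − 19.144701) / 1.017077 = 40.169316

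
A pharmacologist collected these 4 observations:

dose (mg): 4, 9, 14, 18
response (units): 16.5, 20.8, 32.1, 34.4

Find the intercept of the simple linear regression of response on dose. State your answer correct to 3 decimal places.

n = 4, Σx = 45, Σy = 103.8, Σxy = 1321.8, Σx² = 617
Sxx = Σx² − (Σx)²/n = 617 − 506.25 = 110.75
Sxy = Σxy − (Σx)(Σy)/n = 1321.8 − 1167.75 = 154.05
b = Sxy/Sxx = 154.05/110.75 = 1.390971
a = ȳ − b·x̄ = 25.95 − 1.390971·11.25 = 10.301580

10.302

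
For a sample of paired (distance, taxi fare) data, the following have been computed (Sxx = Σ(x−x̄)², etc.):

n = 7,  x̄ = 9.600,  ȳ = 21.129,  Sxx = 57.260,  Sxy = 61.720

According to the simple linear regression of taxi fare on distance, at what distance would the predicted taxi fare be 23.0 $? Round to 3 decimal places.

b = Sxy/Sxx = 61.72/57.26 = 1.077890
a = ȳ − b·x̄ = 21.129 − 1.077890·9.6 = 10.781253
Set a + b·x = 23.0: x = (23.0 − 10.781253) / 1.077890 = 11.335798

11.336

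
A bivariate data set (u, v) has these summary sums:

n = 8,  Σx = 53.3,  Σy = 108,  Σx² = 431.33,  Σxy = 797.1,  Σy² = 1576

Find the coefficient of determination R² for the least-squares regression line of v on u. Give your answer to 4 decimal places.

0.6687

Sxx = Σx² − (Σx)²/n = 431.33 − 355.11125 = 76.21875
Sxy = Σxy − (Σx)(Σy)/n = 797.1 − 719.55 = 77.55
Syy = Σy² − (Σy)²/n = 1576 − 1458 = 118
R² = Sxy²/(Sxx·Syy) = (77.55)²/(76.21875·118) = 0.668682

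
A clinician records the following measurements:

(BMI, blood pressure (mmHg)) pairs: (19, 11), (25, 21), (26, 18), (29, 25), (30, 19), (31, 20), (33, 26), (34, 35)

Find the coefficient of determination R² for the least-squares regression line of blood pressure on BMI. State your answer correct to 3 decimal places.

0.687

n = 8, Σx = 227, Σy = 175, Σxy = 5165, Σx² = 6609, Σy² = 4173
Sxx = Σx² − (Σx)²/n = 6609 − 6441.125 = 167.875
Sxy = Σxy − (Σx)(Σy)/n = 5165 − 4965.625 = 199.375
Syy = Σy² − (Σy)²/n = 4173 − 3828.125 = 344.875
R² = Sxy²/(Sxx·Syy) = (199.375)²/(167.875·344.875) = 0.686584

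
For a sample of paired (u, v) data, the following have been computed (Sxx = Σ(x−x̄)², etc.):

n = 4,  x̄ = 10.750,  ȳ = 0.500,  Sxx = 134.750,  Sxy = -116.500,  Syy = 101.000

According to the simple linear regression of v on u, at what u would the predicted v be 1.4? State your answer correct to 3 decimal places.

9.709

b = Sxy/Sxx = -116.5/134.75 = -0.864564
a = ȳ − b·x̄ = 0.5 − (-0.864564)·10.75 = 9.794063
Set a + b·x = 1.4: x = (1.4 − 9.794063) / (-0.864564) = 9.709013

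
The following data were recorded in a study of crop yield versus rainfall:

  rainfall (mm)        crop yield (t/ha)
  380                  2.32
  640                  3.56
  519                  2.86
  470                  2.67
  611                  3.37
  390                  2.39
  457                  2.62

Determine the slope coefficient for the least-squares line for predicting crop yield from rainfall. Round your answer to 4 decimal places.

n = 7, Σx = 3467, Σy = 19.79, Σxy = 10087.75, Σx² = 1778531
Sxx = Σx² − (Σx)²/n = 1778531 − 1717155.571429 = 61375.428571
Sxy = Σxy − (Σx)(Σy)/n = 10087.75 − 9801.704286 = 286.045714
b = Sxy/Sxx = 286.045714/61375.428571 = 0.004661

0.0047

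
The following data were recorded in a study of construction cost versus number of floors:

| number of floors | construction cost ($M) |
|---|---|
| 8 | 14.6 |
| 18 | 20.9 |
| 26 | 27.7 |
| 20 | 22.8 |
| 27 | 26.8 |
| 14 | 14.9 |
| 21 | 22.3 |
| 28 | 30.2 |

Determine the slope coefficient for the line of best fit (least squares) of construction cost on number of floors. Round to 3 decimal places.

n = 8, Σx = 162, Σy = 180.2, Σxy = 3915.3, Σx² = 3614
Sxx = Σx² − (Σx)²/n = 3614 − 3280.5 = 333.5
Sxy = Σxy − (Σx)(Σy)/n = 3915.3 − 3649.05 = 266.25
b = Sxy/Sxx = 266.25/333.5 = 0.798351

0.798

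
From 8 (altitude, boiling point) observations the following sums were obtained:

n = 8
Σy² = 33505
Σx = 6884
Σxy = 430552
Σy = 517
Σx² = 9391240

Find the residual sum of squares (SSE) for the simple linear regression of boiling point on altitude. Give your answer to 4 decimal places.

Sxx = Σx² − (Σx)²/n = 9391240 − 5923682 = 3467558
Sxy = Σxy − (Σx)(Σy)/n = 430552 − 444878.5 = -14326.5
Syy = Σy² − (Σy)²/n = 33505 − 33411.125 = 93.875
b = Sxy/Sxx = -14326.5/3467558 = -0.004132
SSE = Syy − b·Sxy = 93.875 − (-0.004132)·(-14326.5) = 34.683891

34.6839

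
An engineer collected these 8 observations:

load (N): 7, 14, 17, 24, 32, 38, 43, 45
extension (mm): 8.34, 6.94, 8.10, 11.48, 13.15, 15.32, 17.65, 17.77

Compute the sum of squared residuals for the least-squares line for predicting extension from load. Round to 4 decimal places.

8.4327

n = 8, Σx = 220, Σy = 98.75, Σxy = 3130.32, Σx² = 7452, Σy² = 1350.0399
Sxx = Σx² − (Σx)²/n = 7452 − 6050 = 1402
Sxy = Σxy − (Σx)(Σy)/n = 3130.32 − 2715.625 = 414.695
Syy = Σy² − (Σy)²/n = 1350.0399 − 1218.945312 = 131.094587
b = Sxy/Sxx = 414.695/1402 = 0.295788
SSE = Syy − b·Sxy = 131.094587 − 0.295788·414.695 = 8.432717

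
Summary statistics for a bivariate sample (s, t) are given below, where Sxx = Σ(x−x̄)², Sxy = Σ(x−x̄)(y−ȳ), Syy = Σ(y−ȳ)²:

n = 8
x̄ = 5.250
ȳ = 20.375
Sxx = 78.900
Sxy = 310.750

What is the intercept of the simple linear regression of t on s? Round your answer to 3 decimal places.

b = Sxy/Sxx = 310.75/78.9 = 3.938530
a = ȳ − b·x̄ = 20.375 − 3.938530·5.25 = -0.302281

-0.302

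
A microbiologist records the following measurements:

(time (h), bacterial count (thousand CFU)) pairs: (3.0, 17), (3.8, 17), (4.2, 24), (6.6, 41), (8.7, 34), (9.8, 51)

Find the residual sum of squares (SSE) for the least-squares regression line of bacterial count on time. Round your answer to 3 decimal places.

n = 6, Σx = 36.1, Σy = 184, Σxy = 1282.6, Σx² = 256.37, Σy² = 6592
Sxx = Σx² − (Σx)²/n = 256.37 − 217.201667 = 39.168333
Sxy = Σxy − (Σx)(Σy)/n = 1282.6 − 1107.066667 = 175.533333
Syy = Σy² − (Σy)²/n = 6592 − 5642.666667 = 949.333333
b = Sxy/Sxx = 175.533333/39.168333 = 4.481511
SSE = Syy − b·Sxy = 949.333333 − 4.481511·175.533333 = 162.678695

162.679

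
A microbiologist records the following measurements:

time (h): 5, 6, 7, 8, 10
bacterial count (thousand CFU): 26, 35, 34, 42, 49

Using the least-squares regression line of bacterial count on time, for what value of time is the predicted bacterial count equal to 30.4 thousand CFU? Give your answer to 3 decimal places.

n = 5, Σx = 36, Σy = 186, Σxy = 1404, Σx² = 274
Sxx = Σx² − (Σx)²/n = 274 − 259.2 = 14.8
Sxy = Σxy − (Σx)(Σy)/n = 1404 − 1339.2 = 64.8
b = Sxy/Sxx = 64.8/14.8 = 4.378378
a = ȳ − b·x̄ = 37.2 − 4.378378·7.2 = 5.675676
Set a + b·x = 30.4: x = (30.4 − 5.675676) / 4.378378 = 5.646914

5.647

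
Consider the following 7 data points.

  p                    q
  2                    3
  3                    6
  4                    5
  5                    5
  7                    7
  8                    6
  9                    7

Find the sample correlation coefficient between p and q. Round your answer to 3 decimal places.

0.782

n = 7, Σx = 38, Σy = 39, Σxy = 229, Σx² = 248, Σy² = 229
Sxx = Σx² − (Σx)²/n = 248 − 206.285714 = 41.714286
Sxy = Σxy − (Σx)(Σy)/n = 229 − 211.714286 = 17.285714
Syy = Σy² − (Σy)²/n = 229 − 217.285714 = 11.714286
r = Sxy/√(Sxx·Syy) = 17.285714/√(488.653061) = 17.285714/22.105498 = 0.781964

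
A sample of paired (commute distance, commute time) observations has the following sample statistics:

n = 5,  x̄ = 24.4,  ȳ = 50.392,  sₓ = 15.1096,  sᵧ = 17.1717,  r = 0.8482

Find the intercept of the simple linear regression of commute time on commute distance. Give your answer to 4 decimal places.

26.8714

b = r · sᵧ/sₓ = 0.8482 · 17.1717/15.1096 = 0.963959
a = ȳ − b·x̄ = 50.392 − 0.963959·24.4 = 26.871399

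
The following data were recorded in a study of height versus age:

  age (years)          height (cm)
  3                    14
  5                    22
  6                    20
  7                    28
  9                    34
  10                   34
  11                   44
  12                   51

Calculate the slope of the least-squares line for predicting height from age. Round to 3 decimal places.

n = 8, Σx = 63, Σy = 247, Σxy = 2210, Σx² = 565
Sxx = Σx² − (Σx)²/n = 565 − 496.125 = 68.875
Sxy = Σxy − (Σx)(Σy)/n = 2210 − 1945.125 = 264.875
b = Sxy/Sxx = 264.875/68.875 = 3.845735

3.846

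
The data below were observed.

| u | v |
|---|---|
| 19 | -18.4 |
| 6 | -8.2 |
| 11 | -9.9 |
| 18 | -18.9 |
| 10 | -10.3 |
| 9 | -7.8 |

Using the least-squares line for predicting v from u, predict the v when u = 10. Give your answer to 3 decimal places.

n = 6, Σx = 73, Σy = -73.5, Σxy = -1021.1, Σx² = 1023
Sxx = Σx² − (Σx)²/n = 1023 − 888.166667 = 134.833333
Sxy = Σxy − (Σx)(Σy)/n = -1021.1 − (-894.25) = -126.85
b = Sxy/Sxx = -126.85/134.833333 = -0.940791
a = ȳ − b·x̄ = -12.25 − (-0.940791)·12.166667 = -0.803708
ŷ(10) = a + b·10 = -0.803708 + (-0.940791)·10 = -10.211619

-10.212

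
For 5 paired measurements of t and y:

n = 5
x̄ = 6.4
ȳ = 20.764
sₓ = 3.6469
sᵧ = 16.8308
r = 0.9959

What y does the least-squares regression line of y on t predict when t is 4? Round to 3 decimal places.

b = r · sᵧ/sₓ = 0.9959 · 16.8308/3.6469 = 4.596176
a = ȳ − b·x̄ = 20.764 − 4.596176·6.4 = -8.651525
ŷ(4) = a + b·4 = -8.651525 + 4.596176·4 = 9.733178

9.733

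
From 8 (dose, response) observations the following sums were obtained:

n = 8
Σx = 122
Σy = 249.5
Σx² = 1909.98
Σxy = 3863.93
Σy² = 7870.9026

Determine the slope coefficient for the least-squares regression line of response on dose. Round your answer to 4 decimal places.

Sxx = Σx² − (Σx)²/n = 1909.98 − 1860.5 = 49.48
Sxy = Σxy − (Σx)(Σy)/n = 3863.93 − 3804.875 = 59.055
b = Sxy/Sxx = 59.055/49.48 = 1.193513

1.1935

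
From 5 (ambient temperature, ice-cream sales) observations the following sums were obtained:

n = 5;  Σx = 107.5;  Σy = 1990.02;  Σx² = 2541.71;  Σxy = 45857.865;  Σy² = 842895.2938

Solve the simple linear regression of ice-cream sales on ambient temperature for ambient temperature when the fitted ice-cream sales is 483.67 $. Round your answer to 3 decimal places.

27.926

Sxx = Σx² − (Σx)²/n = 2541.71 − 2311.25 = 230.46
Sxy = Σxy − (Σx)(Σy)/n = 45857.865 − 42785.43 = 3072.435
b = Sxy/Sxx = 3072.435/230.46 = 13.331750
a = ȳ − b·x̄ = 398.004 − 13.331750·21.5 = 111.371385
Set a + b·x = 483.67: x = (483.67 − 111.371385) / 13.331750 = 27.925713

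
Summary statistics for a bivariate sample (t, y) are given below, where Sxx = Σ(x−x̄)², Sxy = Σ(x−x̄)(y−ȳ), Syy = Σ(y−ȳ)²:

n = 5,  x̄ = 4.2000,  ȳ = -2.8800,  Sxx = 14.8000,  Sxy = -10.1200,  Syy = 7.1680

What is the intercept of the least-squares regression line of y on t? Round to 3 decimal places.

-0.008

b = Sxy/Sxx = -10.12/14.8 = -0.683784
a = ȳ − b·x̄ = -2.88 − (-0.683784)·4.2 = -0.008108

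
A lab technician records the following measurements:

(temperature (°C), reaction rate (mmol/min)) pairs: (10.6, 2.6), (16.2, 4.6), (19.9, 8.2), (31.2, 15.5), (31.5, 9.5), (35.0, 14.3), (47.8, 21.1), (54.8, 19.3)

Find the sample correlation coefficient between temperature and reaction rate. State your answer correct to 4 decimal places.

n = 8, Σx = 247, Σy = 95.1, Σxy = 3614.83, Σx² = 9249.38, Σy² = 1447.85
Sxx = Σx² − (Σx)²/n = 9249.38 − 7626.125 = 1623.255
Sxy = Σxy − (Σx)(Σy)/n = 3614.83 − 2936.2125 = 678.6175
Syy = Σy² − (Σy)²/n = 1447.85 − 1130.50125 = 317.34875
r = Sxy/√(Sxx·Syy) = 678.6175/√(515137.945181) = 678.6175/717.731109 = 0.945504

0.9455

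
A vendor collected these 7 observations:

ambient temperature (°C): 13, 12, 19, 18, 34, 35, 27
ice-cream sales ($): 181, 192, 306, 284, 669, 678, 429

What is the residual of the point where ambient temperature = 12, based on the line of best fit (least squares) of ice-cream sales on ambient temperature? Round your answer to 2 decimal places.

31.36

n = 7, Σx = 158, Σy = 2739, Σxy = 73642, Σx² = 4108
Sxx = Σx² − (Σx)²/n = 4108 − 3566.285714 = 541.714286
Sxy = Σxy − (Σx)(Σy)/n = 73642 − 61823.142857 = 11818.857143
b = Sxy/Sxx = 11818.857143/541.714286 = 21.817511
a = ȳ − b·x̄ = 391.285714 − 21.817511·22.571429 = -101.166667
ŷ(12) = -101.166667 + 21.817511·12 = 160.643460
residual = y − ŷ = 192 − 160.643460 = 31.356540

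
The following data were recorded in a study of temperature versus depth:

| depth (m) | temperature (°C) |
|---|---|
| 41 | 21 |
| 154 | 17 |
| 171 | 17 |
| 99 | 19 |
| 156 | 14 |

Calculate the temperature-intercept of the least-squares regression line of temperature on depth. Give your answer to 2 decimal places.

22.70

n = 5, Σx = 621, Σy = 88, Σxy = 10451, Σx² = 88775
Sxx = Σx² − (Σx)²/n = 88775 − 77128.2 = 11646.8
Sxy = Σxy − (Σx)(Σy)/n = 10451 − 10929.6 = -478.6
b = Sxy/Sxx = -478.6/11646.8 = -0.041093
a = ȳ − b·x̄ = 17.6 − (-0.041093)·124.2 = 22.703730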